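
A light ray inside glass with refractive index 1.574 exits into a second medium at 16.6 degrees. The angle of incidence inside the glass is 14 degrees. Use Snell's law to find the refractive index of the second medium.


Apply Snell's law: n1 * sin(theta1) = n2 * sin(theta2)
  n2 = n1 * sin(theta1) / sin(theta2)
  sin(14) = 0.241922
  sin(16.6) = 0.285688
  n2 = 1.574 * 0.241922 / 0.285688 = 1.3329

1.3329


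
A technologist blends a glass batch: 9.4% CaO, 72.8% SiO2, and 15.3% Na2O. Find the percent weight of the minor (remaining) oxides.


Sum the three major oxides:
  SiO2 + Na2O + CaO = 72.8 + 15.3 + 9.4 = 97.5%
Subtract from 100%:
  Others = 100 - 97.5 = 2.5%

2.5%


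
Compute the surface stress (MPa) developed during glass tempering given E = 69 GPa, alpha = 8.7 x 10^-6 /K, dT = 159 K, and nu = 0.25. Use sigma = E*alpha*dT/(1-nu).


Tempering stress: sigma = E * alpha * dT / (1 - nu)
  E (MPa) = 69 * 1000 = 69000
  Numerator = 69000 * (8.7 x 10^-6) * 159 = 95.4477
  Denominator = 1 - 0.25 = 0.75
  sigma = 95.4477 / 0.75 = 127.3 MPa

127.3 MPa


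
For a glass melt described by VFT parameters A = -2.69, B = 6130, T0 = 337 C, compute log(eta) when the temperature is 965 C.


VFT equation: log(eta) = A + B / (T - T0)
  T - T0 = 965 - 337 = 628
  B / (T - T0) = 6130 / 628 = 9.761
  log(eta) = -2.69 + 9.761 = 7.071

7.071


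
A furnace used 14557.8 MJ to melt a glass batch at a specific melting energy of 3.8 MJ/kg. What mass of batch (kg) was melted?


Rearrange E = m * s for m:
  m = E / s
  m = 14557.8 / 3.8 = 3831.0 kg

3831.0 kg


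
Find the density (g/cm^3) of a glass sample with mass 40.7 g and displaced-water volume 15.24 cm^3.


Use the definition of density:
  rho = mass / volume
  rho = 40.7 / 15.24 = 2.671 g/cm^3

2.671 g/cm^3


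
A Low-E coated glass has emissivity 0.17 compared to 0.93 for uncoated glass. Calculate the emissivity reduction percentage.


Percentage reduction = (1 - coated/uncoated) * 100
  Ratio = 0.17 / 0.93 = 0.1828
  Reduction = (1 - 0.1828) * 100 = 81.7%

81.7%


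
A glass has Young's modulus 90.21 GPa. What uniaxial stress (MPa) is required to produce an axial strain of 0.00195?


Rearrange E = sigma / epsilon:
  sigma = E * epsilon
  E (MPa) = 90.21 * 1000 = 90210
  sigma = 90210 * 0.00195 = 175.91 MPa

175.91 MPa


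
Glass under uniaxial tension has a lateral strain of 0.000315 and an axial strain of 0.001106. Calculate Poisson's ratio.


Poisson's ratio: nu = lateral strain / axial strain
  nu = 0.000315 / 0.001106 = 0.2848

0.2848


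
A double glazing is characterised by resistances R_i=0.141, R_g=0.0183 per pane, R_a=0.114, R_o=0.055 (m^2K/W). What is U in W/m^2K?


Total thermal resistance (series):
  R_total = R_in + R_glass + R_air + R_glass + R_out
  R_total = 0.141 + 0.0183 + 0.114 + 0.0183 + 0.055 = 0.3466 m^2K/W
U-value = 1 / R_total = 1 / 0.3466 = 2.885 W/m^2K

2.885 W/m^2K


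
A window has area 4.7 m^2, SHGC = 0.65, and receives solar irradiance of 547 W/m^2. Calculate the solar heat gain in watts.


Solar heat gain: Q = Area * SHGC * Irradiance
  Q = 4.7 * 0.65 * 547 = 1671.1 W

1671.1 W


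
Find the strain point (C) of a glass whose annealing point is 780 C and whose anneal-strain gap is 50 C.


Strain point = annealing point - difference:
  T_strain = 780 - 50 = 730 C

730 C


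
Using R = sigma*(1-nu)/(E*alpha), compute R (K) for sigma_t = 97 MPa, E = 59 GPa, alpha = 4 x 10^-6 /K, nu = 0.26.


Thermal shock resistance: R = sigma * (1 - nu) / (E * alpha)
  Numerator = 97 * (1 - 0.26) = 71.78
  Denominator = 59 * 1000 * (4 x 10^-6) = 0.236
  R = 71.78 / 0.236 = 304.2 K

304.2 K


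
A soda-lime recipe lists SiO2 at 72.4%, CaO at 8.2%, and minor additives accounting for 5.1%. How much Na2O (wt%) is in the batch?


Pieces sum to 100%:
  Na2O = 100 - (SiO2 + CaO + others)
  Na2O = 100 - (72.4 + 8.2 + 5.1) = 14.3%

14.3%


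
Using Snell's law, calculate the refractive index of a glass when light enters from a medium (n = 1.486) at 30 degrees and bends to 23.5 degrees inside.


Apply Snell's law: n1 * sin(theta1) = n2 * sin(theta2)
  n2 = n1 * sin(theta1) / sin(theta2)
  sin(30) = 0.5
  sin(23.5) = 0.398749
  n2 = 1.486 * 0.5 / 0.398749 = 1.8633

1.8633


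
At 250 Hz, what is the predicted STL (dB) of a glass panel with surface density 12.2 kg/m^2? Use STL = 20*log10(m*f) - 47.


Mass law: STL = 20 * log10(m * f) - 47
  m * f = 12.2 * 250 = 3050
  log10(3050) = 3.4843
  STL = 20 * 3.4843 - 47 = 69.686 - 47 = 22.7 dB

22.7 dB


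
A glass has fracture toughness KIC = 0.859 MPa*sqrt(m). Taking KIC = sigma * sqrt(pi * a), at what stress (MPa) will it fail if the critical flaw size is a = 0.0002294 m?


Rearrange KIC = sigma * sqrt(pi * a):
  sigma = KIC / sqrt(pi * a)
  sqrt(pi * 0.0002294) = 0.026846
  sigma = 0.859 / 0.026846 = 32.0 MPa

32.0 MPa


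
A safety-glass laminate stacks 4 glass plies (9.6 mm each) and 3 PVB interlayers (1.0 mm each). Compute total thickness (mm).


Total thickness = glass contribution + PVB contribution
  Glass: 4 * 9.6 = 38.4 mm
  PVB: 3 * 1.0 = 3.0 mm
  Total = 38.4 + 3.0 = 41.4 mm

41.4 mm


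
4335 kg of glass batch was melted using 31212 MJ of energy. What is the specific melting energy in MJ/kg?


Rearrange E = m * s for s:
  s = E / m
  s = 31212 / 4335 = 7.2 MJ/kg

7.2 MJ/kg


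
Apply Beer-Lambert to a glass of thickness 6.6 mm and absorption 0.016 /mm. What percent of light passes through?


Beer-Lambert law: T = exp(-alpha * thickness)
  exponent = -0.016 * 6.6 = -0.1056
  T = exp(-0.1056) = 0.8998
  Percentage = 0.8998 * 100 = 89.98%

89.98%


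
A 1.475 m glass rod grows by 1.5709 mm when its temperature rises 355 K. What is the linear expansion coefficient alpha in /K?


Rearrange dL = alpha * L0 * dT for alpha:
  alpha = dL / (L0 * dT)
  alpha = (1.5709 / 1000) / (1.475 * 355) = 0.000003 /K = 3 x 10^-6 /K

3 x 10^-6 /K


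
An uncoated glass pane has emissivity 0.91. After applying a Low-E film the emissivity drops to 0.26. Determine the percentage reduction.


Percentage reduction = (1 - coated/uncoated) * 100
  Ratio = 0.26 / 0.91 = 0.2857
  Reduction = (1 - 0.2857) * 100 = 71.4%

71.4%


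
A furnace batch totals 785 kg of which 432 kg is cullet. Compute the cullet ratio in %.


Cullet ratio = (cullet mass / total batch mass) * 100
  Ratio = 432 / 785 * 100 = 55.03%

55.03%


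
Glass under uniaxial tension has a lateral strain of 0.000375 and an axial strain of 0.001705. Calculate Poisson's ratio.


Poisson's ratio: nu = lateral strain / axial strain
  nu = 0.000375 / 0.001705 = 0.2199

0.2199


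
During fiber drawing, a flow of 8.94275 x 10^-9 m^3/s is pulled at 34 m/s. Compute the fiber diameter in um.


Cross-sectional area from continuity:
  A = Q / v = 8.94275 x 10^-9 / 34 = 2.630221 x 10^-10 m^2
Diameter from circular cross-section:
  d = sqrt(4A / pi) * 10^6 (m -> um)
  d = sqrt(4 * 2.630221 x 10^-10 / pi) * 10^6 = 18.3 um

18.3 um


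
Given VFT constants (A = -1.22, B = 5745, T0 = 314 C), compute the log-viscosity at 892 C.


VFT equation: log(eta) = A + B / (T - T0)
  T - T0 = 892 - 314 = 578
  B / (T - T0) = 5745 / 578 = 9.939
  log(eta) = -1.22 + 9.939 = 8.719

8.719


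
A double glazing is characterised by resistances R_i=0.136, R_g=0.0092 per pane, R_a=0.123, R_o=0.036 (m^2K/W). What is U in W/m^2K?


Total thermal resistance (series):
  R_total = R_in + R_glass + R_air + R_glass + R_out
  R_total = 0.136 + 0.0092 + 0.123 + 0.0092 + 0.036 = 0.3134 m^2K/W
U-value = 1 / R_total = 1 / 0.3134 = 3.191 W/m^2K

3.191 W/m^2K


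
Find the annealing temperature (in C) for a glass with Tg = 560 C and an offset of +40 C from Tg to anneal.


The annealing temperature is Tg plus the offset:
  T_anneal = 560 + 40 = 600 C

600 C


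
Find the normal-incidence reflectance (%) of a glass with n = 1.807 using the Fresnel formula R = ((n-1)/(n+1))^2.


Fresnel reflectance at normal incidence:
  R = ((n - 1)/(n + 1))^2
  (n - 1)/(n + 1) = (1.807 - 1)/(1.807 + 1) = 0.287496
  R = 0.287496^2 = 0.082654
  R(%) = 0.082654 * 100 = 8.265%

8.265%


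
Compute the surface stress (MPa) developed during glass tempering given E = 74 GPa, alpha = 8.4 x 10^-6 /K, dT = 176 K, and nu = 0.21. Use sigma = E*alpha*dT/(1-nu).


Tempering stress: sigma = E * alpha * dT / (1 - nu)
  E (MPa) = 74 * 1000 = 74000
  Numerator = 74000 * (8.4 x 10^-6) * 176 = 109.4016
  Denominator = 1 - 0.21 = 0.79
  sigma = 109.4016 / 0.79 = 138.5 MPa

138.5 MPa


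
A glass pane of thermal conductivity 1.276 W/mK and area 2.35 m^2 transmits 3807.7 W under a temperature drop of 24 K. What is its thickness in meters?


Fourier's law: t = k * A * dT / Q
  t = 1.276 * 2.35 * 24 / 3807.7
  t = 71.9664 / 3807.7 = 0.0189 m

0.0189 m


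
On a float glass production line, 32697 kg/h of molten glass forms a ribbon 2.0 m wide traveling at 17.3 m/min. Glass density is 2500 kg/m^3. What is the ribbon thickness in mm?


Ribbon cross-section from mass balance:
  Volume rate = throughput / density = 32697 / 2500 = 13.0788 m^3/h
  thickness = volume rate / (speed * 60 * width), i.e.
  thickness = throughput / (60 * speed * width * density) * 1000
  thickness = 32697 / (60 * 17.3 * 2.0 * 2500) * 1000 = 6.3 mm

6.3 mm


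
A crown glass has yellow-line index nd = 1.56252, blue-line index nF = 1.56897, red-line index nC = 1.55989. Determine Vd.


Abbe number formula: Vd = (nd - 1) / (nF - nC)
  nd - 1 = 1.56252 - 1 = 0.56252
  nF - nC = 1.56897 - 1.55989 = 0.00908
  Vd = 0.56252 / 0.00908 = 61.95

61.95


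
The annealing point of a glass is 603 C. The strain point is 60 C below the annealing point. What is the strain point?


Strain point = annealing point - difference:
  T_strain = 603 - 60 = 543 C

543 C


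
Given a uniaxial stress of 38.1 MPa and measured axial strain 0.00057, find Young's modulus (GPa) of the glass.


Young's modulus: E = stress / strain
  E = 38.1 MPa / 0.00057 = 66842.11 MPa
Convert to GPa: 66842.11 / 1000 = 66.84 GPa

66.84 GPa


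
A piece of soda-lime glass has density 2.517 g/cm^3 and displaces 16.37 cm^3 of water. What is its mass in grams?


Rearrange rho = m / V:
  m = rho * V
  m = 2.517 * 16.37 = 41.203 g

41.203 g


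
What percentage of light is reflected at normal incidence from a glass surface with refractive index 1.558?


Fresnel reflectance at normal incidence:
  R = ((n - 1)/(n + 1))^2
  (n - 1)/(n + 1) = (1.558 - 1)/(1.558 + 1) = 0.218139
  R = 0.218139^2 = 0.0475846
  R(%) = 0.0475846 * 100 = 4.758%

4.758%


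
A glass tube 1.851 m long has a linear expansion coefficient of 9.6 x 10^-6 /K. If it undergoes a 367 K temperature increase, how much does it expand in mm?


Thermal expansion formula: dL = alpha * L0 * dT
  dL = (9.6 x 10^-6) * 1.851 * 367 = 0.00652144 m
Convert to mm: 0.00652144 * 1000 = 6.5214 mm

6.5214 mm


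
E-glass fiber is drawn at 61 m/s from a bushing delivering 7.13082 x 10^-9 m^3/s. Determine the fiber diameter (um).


Cross-sectional area from continuity:
  A = Q / v = 7.13082 x 10^-9 / 61 = 1.168987 x 10^-10 m^2
Diameter from circular cross-section:
  d = sqrt(4A / pi) * 10^6 (m -> um)
  d = sqrt(4 * 1.168987 x 10^-10 / pi) * 10^6 = 12.2 um

12.2 um


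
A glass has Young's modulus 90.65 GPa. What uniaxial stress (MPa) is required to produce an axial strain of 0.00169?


Rearrange E = sigma / epsilon:
  sigma = E * epsilon
  E (MPa) = 90.65 * 1000 = 90650
  sigma = 90650 * 0.00169 = 153.2 MPa

153.2 MPa


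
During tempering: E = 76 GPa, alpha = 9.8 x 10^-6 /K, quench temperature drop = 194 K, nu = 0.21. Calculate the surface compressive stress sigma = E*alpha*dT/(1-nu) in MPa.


Tempering stress: sigma = E * alpha * dT / (1 - nu)
  E (MPa) = 76 * 1000 = 76000
  Numerator = 76000 * (9.8 x 10^-6) * 194 = 144.4912
  Denominator = 1 - 0.21 = 0.79
  sigma = 144.4912 / 0.79 = 182.9 MPa

182.9 MPa


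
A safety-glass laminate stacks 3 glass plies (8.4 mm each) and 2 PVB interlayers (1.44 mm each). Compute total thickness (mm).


Total thickness = glass contribution + PVB contribution
  Glass: 3 * 8.4 = 25.2 mm
  PVB: 2 * 1.44 = 2.88 mm
  Total = 25.2 + 2.88 = 28.08 mm

28.08 mm


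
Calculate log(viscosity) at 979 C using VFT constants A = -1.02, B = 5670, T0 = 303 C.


VFT equation: log(eta) = A + B / (T - T0)
  T - T0 = 979 - 303 = 676
  B / (T - T0) = 5670 / 676 = 8.388
  log(eta) = -1.02 + 8.388 = 7.368

7.368


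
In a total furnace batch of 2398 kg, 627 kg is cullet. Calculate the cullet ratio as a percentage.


Cullet ratio = (cullet mass / total batch mass) * 100
  Ratio = 627 / 2398 * 100 = 26.15%

26.15%


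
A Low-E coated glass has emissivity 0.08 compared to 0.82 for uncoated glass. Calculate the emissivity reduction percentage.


Percentage reduction = (1 - coated/uncoated) * 100
  Ratio = 0.08 / 0.82 = 0.0976
  Reduction = (1 - 0.0976) * 100 = 90.2%

90.2%


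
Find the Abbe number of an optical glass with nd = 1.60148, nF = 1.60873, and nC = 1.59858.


Abbe number formula: Vd = (nd - 1) / (nF - nC)
  nd - 1 = 1.60148 - 1 = 0.60148
  nF - nC = 1.60873 - 1.59858 = 0.01015
  Vd = 0.60148 / 0.01015 = 59.26

59.26


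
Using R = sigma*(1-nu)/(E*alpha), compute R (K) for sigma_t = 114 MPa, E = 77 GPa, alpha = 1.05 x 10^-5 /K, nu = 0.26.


Thermal shock resistance: R = sigma * (1 - nu) / (E * alpha)
  Numerator = 114 * (1 - 0.26) = 84.36
  Denominator = 77 * 1000 * (1.05 x 10^-5) = 0.8085
  R = 84.36 / 0.8085 = 104.3 K

104.3 K


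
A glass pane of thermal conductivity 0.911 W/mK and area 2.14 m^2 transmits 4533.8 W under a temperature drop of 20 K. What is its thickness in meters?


Fourier's law: t = k * A * dT / Q
  t = 0.911 * 2.14 * 20 / 4533.8
  t = 38.9908 / 4533.8 = 0.0086 m

0.0086 m


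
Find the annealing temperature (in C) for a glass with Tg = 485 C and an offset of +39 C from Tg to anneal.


The annealing temperature is Tg plus the offset:
  T_anneal = 485 + 39 = 524 C

524 C


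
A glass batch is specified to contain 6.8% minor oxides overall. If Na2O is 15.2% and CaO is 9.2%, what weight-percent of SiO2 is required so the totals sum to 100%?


Known pieces sum to 100%:
  SiO2 = 100 - (others + Na2O + CaO)
  SiO2 = 100 - (6.8 + 15.2 + 9.2) = 68.8%

68.8%


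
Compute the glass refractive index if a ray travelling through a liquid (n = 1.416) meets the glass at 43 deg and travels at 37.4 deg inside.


Apply Snell's law: n1 * sin(theta1) = n2 * sin(theta2)
  n2 = n1 * sin(theta1) / sin(theta2)
  sin(43) = 0.681998
  sin(37.4) = 0.607376
  n2 = 1.416 * 0.681998 / 0.607376 = 1.59

1.59


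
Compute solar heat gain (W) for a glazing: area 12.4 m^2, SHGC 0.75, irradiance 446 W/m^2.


Solar heat gain: Q = Area * SHGC * Irradiance
  Q = 12.4 * 0.75 * 446 = 4147.8 W

4147.8 W


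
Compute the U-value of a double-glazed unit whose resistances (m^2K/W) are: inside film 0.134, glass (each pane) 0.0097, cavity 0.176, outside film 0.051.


Total thermal resistance (series):
  R_total = R_in + R_glass + R_air + R_glass + R_out
  R_total = 0.134 + 0.0097 + 0.176 + 0.0097 + 0.051 = 0.3804 m^2K/W
U-value = 1 / R_total = 1 / 0.3804 = 2.629 W/m^2K

2.629 W/m^2K


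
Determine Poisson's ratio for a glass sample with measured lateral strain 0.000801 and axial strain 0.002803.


Poisson's ratio: nu = lateral strain / axial strain
  nu = 0.000801 / 0.002803 = 0.2858

0.2858


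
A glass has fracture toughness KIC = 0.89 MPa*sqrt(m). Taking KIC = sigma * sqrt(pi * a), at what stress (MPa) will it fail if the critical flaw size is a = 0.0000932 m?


Rearrange KIC = sigma * sqrt(pi * a):
  sigma = KIC / sqrt(pi * a)
  sqrt(pi * 0.0000932) = 0.017111
  sigma = 0.89 / 0.017111 = 52.01 MPa

52.01 MPa


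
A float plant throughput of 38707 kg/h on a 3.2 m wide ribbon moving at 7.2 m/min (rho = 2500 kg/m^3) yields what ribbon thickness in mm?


Ribbon cross-section from mass balance:
  Volume rate = throughput / density = 38707 / 2500 = 15.4828 m^3/h
  thickness = volume rate / (speed * 60 * width), i.e.
  thickness = throughput / (60 * speed * width * density) * 1000
  thickness = 38707 / (60 * 7.2 * 3.2 * 2500) * 1000 = 11.2 mm

11.2 mm


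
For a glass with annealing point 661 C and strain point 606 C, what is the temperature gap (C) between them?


Gap = T_anneal - T_strain:
  gap = 661 - 606 = 55 C

55 C


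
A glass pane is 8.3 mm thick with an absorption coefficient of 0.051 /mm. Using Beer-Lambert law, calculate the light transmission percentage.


Beer-Lambert law: T = exp(-alpha * thickness)
  exponent = -0.051 * 8.3 = -0.4233
  T = exp(-0.4233) = 0.6549
  Percentage = 0.6549 * 100 = 65.49%

65.49%


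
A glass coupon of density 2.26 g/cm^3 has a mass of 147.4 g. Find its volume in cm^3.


Rearrange rho = m / V:
  V = m / rho
  V = 147.4 / 2.26 = 65.221 cm^3

65.221 cm^3


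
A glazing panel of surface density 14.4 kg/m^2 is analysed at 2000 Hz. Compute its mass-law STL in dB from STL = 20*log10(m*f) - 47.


Mass law: STL = 20 * log10(m * f) - 47
  m * f = 14.4 * 2000 = 28800
  log10(28800) = 4.45939
  STL = 20 * 4.45939 - 47 = 89.1878 - 47 = 42.2 dB

42.2 dB


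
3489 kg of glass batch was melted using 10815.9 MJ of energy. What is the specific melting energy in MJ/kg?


Rearrange E = m * s for s:
  s = E / m
  s = 10815.9 / 3489 = 3.1 MJ/kg

3.1 MJ/kg


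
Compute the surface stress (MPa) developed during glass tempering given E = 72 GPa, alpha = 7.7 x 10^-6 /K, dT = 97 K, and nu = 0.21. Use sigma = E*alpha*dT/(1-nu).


Tempering stress: sigma = E * alpha * dT / (1 - nu)
  E (MPa) = 72 * 1000 = 72000
  Numerator = 72000 * (7.7 x 10^-6) * 97 = 53.7768
  Denominator = 1 - 0.21 = 0.79
  sigma = 53.7768 / 0.79 = 68.1 MPa

68.1 MPa


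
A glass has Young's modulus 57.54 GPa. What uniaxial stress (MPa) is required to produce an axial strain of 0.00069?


Rearrange E = sigma / epsilon:
  sigma = E * epsilon
  E (MPa) = 57.54 * 1000 = 57540
  sigma = 57540 * 0.00069 = 39.7 MPa

39.7 MPa


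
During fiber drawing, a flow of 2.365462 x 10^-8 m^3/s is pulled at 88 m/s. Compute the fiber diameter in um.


Cross-sectional area from continuity:
  A = Q / v = 2.365462 x 10^-8 / 88 = 2.688025 x 10^-10 m^2
Diameter from circular cross-section:
  d = sqrt(4A / pi) * 10^6 (m -> um)
  d = sqrt(4 * 2.688025 x 10^-10 / pi) * 10^6 = 18.5 um

18.5 um


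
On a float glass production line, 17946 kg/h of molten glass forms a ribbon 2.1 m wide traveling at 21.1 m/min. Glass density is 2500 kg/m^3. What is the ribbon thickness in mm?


Ribbon cross-section from mass balance:
  Volume rate = throughput / density = 17946 / 2500 = 7.1784 m^3/h
  thickness = volume rate / (speed * 60 * width), i.e.
  thickness = throughput / (60 * speed * width * density) * 1000
  thickness = 17946 / (60 * 21.1 * 2.1 * 2500) * 1000 = 2.7 mm

2.7 mm


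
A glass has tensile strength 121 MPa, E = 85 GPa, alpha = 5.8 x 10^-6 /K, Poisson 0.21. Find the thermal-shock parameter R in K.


Thermal shock resistance: R = sigma * (1 - nu) / (E * alpha)
  Numerator = 121 * (1 - 0.21) = 95.59
  Denominator = 85 * 1000 * (5.8 x 10^-6) = 0.493
  R = 95.59 / 0.493 = 193.9 K

193.9 K


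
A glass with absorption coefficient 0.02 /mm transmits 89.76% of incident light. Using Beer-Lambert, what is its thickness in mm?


Rearrange T = exp(-alpha * thickness):
  thickness = -ln(T) / alpha
  T = 89.76/100 = 0.8976
  ln(T) = -0.10803
  -ln(T) = 0.10803
  thickness = 0.10803 / 0.02 = 5.4 mm

5.4 mm


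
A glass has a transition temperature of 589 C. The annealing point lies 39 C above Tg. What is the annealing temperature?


The annealing temperature is Tg plus the offset:
  T_anneal = 589 + 39 = 628 C

628 C


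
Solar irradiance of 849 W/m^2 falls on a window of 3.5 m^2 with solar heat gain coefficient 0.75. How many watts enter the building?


Solar heat gain: Q = Area * SHGC * Irradiance
  Q = 3.5 * 0.75 * 849 = 2228.6 W

2228.6 W


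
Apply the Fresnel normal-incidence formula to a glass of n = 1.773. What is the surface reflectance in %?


Fresnel reflectance at normal incidence:
  R = ((n - 1)/(n + 1))^2
  (n - 1)/(n + 1) = (1.773 - 1)/(1.773 + 1) = 0.278759
  R = 0.278759^2 = 0.0777066
  R(%) = 0.0777066 * 100 = 7.771%

7.771%


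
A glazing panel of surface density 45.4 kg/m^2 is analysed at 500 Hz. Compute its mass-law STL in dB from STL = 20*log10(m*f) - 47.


Mass law: STL = 20 * log10(m * f) - 47
  m * f = 45.4 * 500 = 22700
  log10(22700) = 4.35603
  STL = 20 * 4.35603 - 47 = 87.1206 - 47 = 40.1 dB

40.1 dB


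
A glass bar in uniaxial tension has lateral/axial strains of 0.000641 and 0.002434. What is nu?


Poisson's ratio: nu = lateral strain / axial strain
  nu = 0.000641 / 0.002434 = 0.2634

0.2634


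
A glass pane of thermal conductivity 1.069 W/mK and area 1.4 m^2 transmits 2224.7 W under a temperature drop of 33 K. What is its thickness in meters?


Fourier's law: t = k * A * dT / Q
  t = 1.069 * 1.4 * 33 / 2224.7
  t = 49.3878 / 2224.7 = 0.0222 m

0.0222 m


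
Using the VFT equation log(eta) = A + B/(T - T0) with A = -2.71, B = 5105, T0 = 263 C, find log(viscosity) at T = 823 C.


VFT equation: log(eta) = A + B / (T - T0)
  T - T0 = 823 - 263 = 560
  B / (T - T0) = 5105 / 560 = 9.116
  log(eta) = -2.71 + 9.116 = 6.406

6.406


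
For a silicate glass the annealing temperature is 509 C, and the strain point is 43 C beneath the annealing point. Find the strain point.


Strain point = annealing point - difference:
  T_strain = 509 - 43 = 466 C

466 C


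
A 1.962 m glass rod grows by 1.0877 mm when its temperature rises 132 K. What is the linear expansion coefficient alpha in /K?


Rearrange dL = alpha * L0 * dT for alpha:
  alpha = dL / (L0 * dT)
  alpha = (1.0877 / 1000) / (1.962 * 132) = 0.0000042 /K = 4.2 x 10^-6 /K

4.2 x 10^-6 /K


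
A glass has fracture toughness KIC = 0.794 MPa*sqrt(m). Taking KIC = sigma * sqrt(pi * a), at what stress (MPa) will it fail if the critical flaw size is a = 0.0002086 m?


Rearrange KIC = sigma * sqrt(pi * a):
  sigma = KIC / sqrt(pi * a)
  sqrt(pi * 0.0002086) = 0.0256
  sigma = 0.794 / 0.0256 = 31.02 MPa

31.02 MPa


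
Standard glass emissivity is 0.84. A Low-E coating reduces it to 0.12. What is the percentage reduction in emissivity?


Percentage reduction = (1 - coated/uncoated) * 100
  Ratio = 0.12 / 0.84 = 0.1429
  Reduction = (1 - 0.1429) * 100 = 85.7%

85.7%


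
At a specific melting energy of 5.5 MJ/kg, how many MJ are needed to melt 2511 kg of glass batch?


Total energy = mass * specific energy
  E = 2511 * 5.5 = 13810.5 MJ

13810.5 MJ


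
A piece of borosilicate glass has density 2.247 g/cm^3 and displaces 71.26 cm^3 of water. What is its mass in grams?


Rearrange rho = m / V:
  m = rho * V
  m = 2.247 * 71.26 = 160.121 g

160.121 g


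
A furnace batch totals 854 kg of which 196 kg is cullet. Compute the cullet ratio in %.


Cullet ratio = (cullet mass / total batch mass) * 100
  Ratio = 196 / 854 * 100 = 22.95%

22.95%


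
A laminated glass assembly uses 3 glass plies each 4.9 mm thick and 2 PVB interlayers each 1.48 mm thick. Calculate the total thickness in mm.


Total thickness = glass contribution + PVB contribution
  Glass: 3 * 4.9 = 14.7 mm
  PVB: 2 * 1.48 = 2.96 mm
  Total = 14.7 + 2.96 = 17.66 mm

17.66 mm


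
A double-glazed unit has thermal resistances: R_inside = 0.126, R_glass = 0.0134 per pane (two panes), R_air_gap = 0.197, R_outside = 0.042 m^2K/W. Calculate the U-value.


Total thermal resistance (series):
  R_total = R_in + R_glass + R_air + R_glass + R_out
  R_total = 0.126 + 0.0134 + 0.197 + 0.0134 + 0.042 = 0.3918 m^2K/W
U-value = 1 / R_total = 1 / 0.3918 = 2.552 W/m^2K

2.552 W/m^2K


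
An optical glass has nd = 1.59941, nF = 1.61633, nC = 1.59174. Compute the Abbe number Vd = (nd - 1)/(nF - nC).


Abbe number formula: Vd = (nd - 1) / (nF - nC)
  nd - 1 = 1.59941 - 1 = 0.59941
  nF - nC = 1.61633 - 1.59174 = 0.02459
  Vd = 0.59941 / 0.02459 = 24.38

24.38


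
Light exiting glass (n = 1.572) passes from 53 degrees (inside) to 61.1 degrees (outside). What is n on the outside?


Apply Snell's law: n1 * sin(theta1) = n2 * sin(theta2)
  n2 = n1 * sin(theta1) / sin(theta2)
  sin(53) = 0.798636
  sin(61.1) = 0.875465
  n2 = 1.572 * 0.798636 / 0.875465 = 1.434

1.434


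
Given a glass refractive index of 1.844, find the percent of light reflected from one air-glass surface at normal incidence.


Fresnel reflectance at normal incidence:
  R = ((n - 1)/(n + 1))^2
  (n - 1)/(n + 1) = (1.844 - 1)/(1.844 + 1) = 0.296765
  R = 0.296765^2 = 0.0880695
  R(%) = 0.0880695 * 100 = 8.807%

8.807%


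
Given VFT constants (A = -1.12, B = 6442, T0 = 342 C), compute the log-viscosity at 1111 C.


VFT equation: log(eta) = A + B / (T - T0)
  T - T0 = 1111 - 342 = 769
  B / (T - T0) = 6442 / 769 = 8.377
  log(eta) = -1.12 + 8.377 = 7.257

7.257


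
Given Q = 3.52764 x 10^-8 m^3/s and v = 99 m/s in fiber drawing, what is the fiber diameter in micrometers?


Cross-sectional area from continuity:
  A = Q / v = 3.52764 x 10^-8 / 99 = 3.563273 x 10^-10 m^2
Diameter from circular cross-section:
  d = sqrt(4A / pi) * 10^6 (m -> um)
  d = sqrt(4 * 3.563273 x 10^-10 / pi) * 10^6 = 21.3 um

21.3 um


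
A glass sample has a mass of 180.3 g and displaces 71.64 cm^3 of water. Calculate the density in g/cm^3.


Use the definition of density:
  rho = mass / volume
  rho = 180.3 / 71.64 = 2.517 g/cm^3

2.517 g/cm^3


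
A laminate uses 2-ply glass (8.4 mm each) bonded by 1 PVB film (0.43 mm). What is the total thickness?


Total thickness = glass contribution + PVB contribution
  Glass: 2 * 8.4 = 16.8 mm
  PVB: 1 * 0.43 = 0.43 mm
  Total = 16.8 + 0.43 = 17.23 mm

17.23 mm


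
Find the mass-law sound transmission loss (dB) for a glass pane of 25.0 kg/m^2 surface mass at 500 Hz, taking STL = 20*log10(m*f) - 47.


Mass law: STL = 20 * log10(m * f) - 47
  m * f = 25.0 * 500 = 12500
  log10(12500) = 4.09691
  STL = 20 * 4.09691 - 47 = 81.9382 - 47 = 34.9 dB

34.9 dB


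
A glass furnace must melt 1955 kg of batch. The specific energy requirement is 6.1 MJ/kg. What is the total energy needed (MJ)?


Total energy = mass * specific energy
  E = 1955 * 6.1 = 11925.5 MJ

11925.5 MJ


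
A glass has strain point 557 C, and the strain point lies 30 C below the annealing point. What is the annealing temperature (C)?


T_anneal = T_strain + gap:
  T_anneal = 557 + 30 = 587 C

587 C


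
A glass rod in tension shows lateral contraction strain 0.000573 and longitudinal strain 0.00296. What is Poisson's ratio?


Poisson's ratio: nu = lateral strain / axial strain
  nu = 0.000573 / 0.00296 = 0.1936

0.1936


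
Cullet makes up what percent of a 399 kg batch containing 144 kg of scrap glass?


Cullet ratio = (cullet mass / total batch mass) * 100
  Ratio = 144 / 399 * 100 = 36.09%

36.09%


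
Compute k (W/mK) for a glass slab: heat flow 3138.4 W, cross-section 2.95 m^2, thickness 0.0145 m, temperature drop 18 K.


Fourier's law rearranged: k = Q * t / (A * dT)
  Numerator = 3138.4 * 0.0145 = 45.5068
  Denominator = 2.95 * 18 = 53.1
  k = 45.5068 / 53.1 = 0.857 W/mK

0.857 W/mK


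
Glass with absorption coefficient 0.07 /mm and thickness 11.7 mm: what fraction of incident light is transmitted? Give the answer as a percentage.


Beer-Lambert law: T = exp(-alpha * thickness)
  exponent = -0.07 * 11.7 = -0.819
  T = exp(-0.819) = 0.4409
  Percentage = 0.4409 * 100 = 44.09%

44.09%


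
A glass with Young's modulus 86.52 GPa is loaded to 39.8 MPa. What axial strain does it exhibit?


Rearrange E = sigma / epsilon:
  epsilon = sigma / E
  E (MPa) = 86.52 * 1000 = 86520
  epsilon = 39.8 / 86520 = 0.00046

0.00046


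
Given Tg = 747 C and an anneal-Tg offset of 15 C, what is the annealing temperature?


The annealing temperature is Tg plus the offset:
  T_anneal = 747 + 15 = 762 C

762 C


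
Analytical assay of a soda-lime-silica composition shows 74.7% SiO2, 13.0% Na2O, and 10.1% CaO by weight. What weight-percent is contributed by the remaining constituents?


Sum the three major oxides:
  SiO2 + Na2O + CaO = 74.7 + 13.0 + 10.1 = 97.8%
Subtract from 100%:
  Others = 100 - 97.8 = 2.2%

2.2%


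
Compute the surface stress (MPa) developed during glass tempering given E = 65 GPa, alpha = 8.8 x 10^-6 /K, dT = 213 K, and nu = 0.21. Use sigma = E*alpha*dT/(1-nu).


Tempering stress: sigma = E * alpha * dT / (1 - nu)
  E (MPa) = 65 * 1000 = 65000
  Numerator = 65000 * (8.8 x 10^-6) * 213 = 121.836
  Denominator = 1 - 0.21 = 0.79
  sigma = 121.836 / 0.79 = 154.2 MPa

154.2 MPa


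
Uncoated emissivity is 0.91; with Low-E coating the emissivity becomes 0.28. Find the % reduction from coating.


Percentage reduction = (1 - coated/uncoated) * 100
  Ratio = 0.28 / 0.91 = 0.3077
  Reduction = (1 - 0.3077) * 100 = 69.2%

69.2%


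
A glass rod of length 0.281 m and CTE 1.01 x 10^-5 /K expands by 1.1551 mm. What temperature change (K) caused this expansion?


Rearrange dL = alpha * L0 * dT for dT:
  dT = dL / (alpha * L0)
  dL (m) = 1.1551 / 1000 = 0.0011551
  dT = 0.0011551 / ((1.01 x 10^-5) * 0.281) = 407.0 K

407.0 K


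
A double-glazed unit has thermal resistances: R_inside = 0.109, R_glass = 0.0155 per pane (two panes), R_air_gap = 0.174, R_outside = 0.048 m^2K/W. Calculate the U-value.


Total thermal resistance (series):
  R_total = R_in + R_glass + R_air + R_glass + R_out
  R_total = 0.109 + 0.0155 + 0.174 + 0.0155 + 0.048 = 0.362 m^2K/W
U-value = 1 / R_total = 1 / 0.362 = 2.762 W/m^2K

2.762 W/m^2K


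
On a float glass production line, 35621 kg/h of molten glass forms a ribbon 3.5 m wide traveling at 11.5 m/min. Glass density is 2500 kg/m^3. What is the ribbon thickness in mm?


Ribbon cross-section from mass balance:
  Volume rate = throughput / density = 35621 / 2500 = 14.2484 m^3/h
  thickness = volume rate / (speed * 60 * width), i.e.
  thickness = throughput / (60 * speed * width * density) * 1000
  thickness = 35621 / (60 * 11.5 * 3.5 * 2500) * 1000 = 5.9 mm

5.9 mm


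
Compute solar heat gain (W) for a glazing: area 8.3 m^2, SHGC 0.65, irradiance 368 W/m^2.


Solar heat gain: Q = Area * SHGC * Irradiance
  Q = 8.3 * 0.65 * 368 = 1985.4 W

1985.4 W


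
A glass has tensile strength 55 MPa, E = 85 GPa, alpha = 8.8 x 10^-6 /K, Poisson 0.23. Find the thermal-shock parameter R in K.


Thermal shock resistance: R = sigma * (1 - nu) / (E * alpha)
  Numerator = 55 * (1 - 0.23) = 42.35
  Denominator = 85 * 1000 * (8.8 x 10^-6) = 0.748
  R = 42.35 / 0.748 = 56.6 K

56.6 K


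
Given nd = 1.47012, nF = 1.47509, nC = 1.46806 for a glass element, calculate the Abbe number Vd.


Abbe number formula: Vd = (nd - 1) / (nF - nC)
  nd - 1 = 1.47012 - 1 = 0.47012
  nF - nC = 1.47509 - 1.46806 = 0.00703
  Vd = 0.47012 / 0.00703 = 66.87

66.87


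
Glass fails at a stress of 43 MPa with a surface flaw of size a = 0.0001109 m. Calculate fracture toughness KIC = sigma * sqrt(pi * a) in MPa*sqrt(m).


Fracture toughness: KIC = sigma * sqrt(pi * a)
  pi * a = pi * 0.0001109 = 0.000348403
  sqrt(pi * a) = 0.018666
  KIC = 43 * 0.018666 = 0.803 MPa*sqrt(m)

0.803 MPa*sqrt(m)


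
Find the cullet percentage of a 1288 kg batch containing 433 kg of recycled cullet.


Cullet ratio = (cullet mass / total batch mass) * 100
  Ratio = 433 / 1288 * 100 = 33.62%

33.62%


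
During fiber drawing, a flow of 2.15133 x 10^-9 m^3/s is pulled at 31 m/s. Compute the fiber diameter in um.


Cross-sectional area from continuity:
  A = Q / v = 2.15133 x 10^-9 / 31 = 6.939774 x 10^-11 m^2
Diameter from circular cross-section:
  d = sqrt(4A / pi) * 10^6 (m -> um)
  d = sqrt(4 * 6.939774 x 10^-11 / pi) * 10^6 = 9.4 um

9.4 um


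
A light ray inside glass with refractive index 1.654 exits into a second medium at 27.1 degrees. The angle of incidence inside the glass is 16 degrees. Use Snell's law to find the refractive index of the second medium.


Apply Snell's law: n1 * sin(theta1) = n2 * sin(theta2)
  n2 = n1 * sin(theta1) / sin(theta2)
  sin(16) = 0.275637
  sin(27.1) = 0.455545
  n2 = 1.654 * 0.275637 / 0.455545 = 1.0008

1.0008


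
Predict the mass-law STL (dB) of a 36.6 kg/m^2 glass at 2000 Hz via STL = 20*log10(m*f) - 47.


Mass law: STL = 20 * log10(m * f) - 47
  m * f = 36.6 * 2000 = 73200
  log10(73200) = 4.86451
  STL = 20 * 4.86451 - 47 = 97.2902 - 47 = 50.3 dB

50.3 dB


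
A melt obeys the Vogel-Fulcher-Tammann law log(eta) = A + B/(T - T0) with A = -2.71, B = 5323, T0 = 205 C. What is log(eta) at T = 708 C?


VFT equation: log(eta) = A + B / (T - T0)
  T - T0 = 708 - 205 = 503
  B / (T - T0) = 5323 / 503 = 10.583
  log(eta) = -2.71 + 10.583 = 7.873

7.873


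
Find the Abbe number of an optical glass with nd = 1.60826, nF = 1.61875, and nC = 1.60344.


Abbe number formula: Vd = (nd - 1) / (nF - nC)
  nd - 1 = 1.60826 - 1 = 0.60826
  nF - nC = 1.61875 - 1.60344 = 0.01531
  Vd = 0.60826 / 0.01531 = 39.73

39.73


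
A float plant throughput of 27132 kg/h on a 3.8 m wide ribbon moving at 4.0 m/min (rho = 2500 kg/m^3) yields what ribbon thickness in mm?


Ribbon cross-section from mass balance:
  Volume rate = throughput / density = 27132 / 2500 = 10.8528 m^3/h
  thickness = volume rate / (speed * 60 * width), i.e.
  thickness = throughput / (60 * speed * width * density) * 1000
  thickness = 27132 / (60 * 4.0 * 3.8 * 2500) * 1000 = 11.9 mm

11.9 mm


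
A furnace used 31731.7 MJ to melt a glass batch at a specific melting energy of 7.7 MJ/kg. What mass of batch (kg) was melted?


Rearrange E = m * s for m:
  m = E / s
  m = 31731.7 / 7.7 = 4121.0 kg

4121.0 kg


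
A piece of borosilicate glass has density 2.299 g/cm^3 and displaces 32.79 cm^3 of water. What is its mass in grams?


Rearrange rho = m / V:
  m = rho * V
  m = 2.299 * 32.79 = 75.384 g

75.384 g


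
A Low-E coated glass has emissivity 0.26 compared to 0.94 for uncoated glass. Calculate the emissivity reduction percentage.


Percentage reduction = (1 - coated/uncoated) * 100
  Ratio = 0.26 / 0.94 = 0.2766
  Reduction = (1 - 0.2766) * 100 = 72.3%

72.3%


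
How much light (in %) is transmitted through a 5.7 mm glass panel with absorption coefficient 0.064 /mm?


Beer-Lambert law: T = exp(-alpha * thickness)
  exponent = -0.064 * 5.7 = -0.3648
  T = exp(-0.3648) = 0.6943
  Percentage = 0.6943 * 100 = 69.43%

69.43%


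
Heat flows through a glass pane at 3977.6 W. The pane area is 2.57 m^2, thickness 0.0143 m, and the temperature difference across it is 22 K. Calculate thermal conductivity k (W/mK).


Fourier's law rearranged: k = Q * t / (A * dT)
  Numerator = 3977.6 * 0.0143 = 56.87968
  Denominator = 2.57 * 22 = 56.54
  k = 56.87968 / 56.54 = 1.006 W/mK

1.006 W/mK


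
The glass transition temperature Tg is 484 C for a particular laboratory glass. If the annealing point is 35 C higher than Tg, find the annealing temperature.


The annealing temperature is Tg plus the offset:
  T_anneal = 484 + 35 = 519 C

519 C


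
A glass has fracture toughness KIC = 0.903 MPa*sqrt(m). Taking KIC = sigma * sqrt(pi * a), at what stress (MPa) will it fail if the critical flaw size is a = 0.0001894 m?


Rearrange KIC = sigma * sqrt(pi * a):
  sigma = KIC / sqrt(pi * a)
  sqrt(pi * 0.0001894) = 0.024393
  sigma = 0.903 / 0.024393 = 37.02 MPa

37.02 MPa


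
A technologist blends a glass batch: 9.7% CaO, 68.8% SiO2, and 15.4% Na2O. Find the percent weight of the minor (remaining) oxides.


Sum the three major oxides:
  SiO2 + Na2O + CaO = 68.8 + 15.4 + 9.7 = 93.9%
Subtract from 100%:
  Others = 100 - 93.9 = 6.1%

6.1%


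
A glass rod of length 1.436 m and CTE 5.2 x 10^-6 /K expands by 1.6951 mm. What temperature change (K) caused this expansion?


Rearrange dL = alpha * L0 * dT for dT:
  dT = dL / (alpha * L0)
  dL (m) = 1.6951 / 1000 = 0.0016951
  dT = 0.0016951 / ((5.2 x 10^-6) * 1.436) = 227.0 K

227.0 K


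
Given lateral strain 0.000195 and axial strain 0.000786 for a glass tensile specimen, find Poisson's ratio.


Poisson's ratio: nu = lateral strain / axial strain
  nu = 0.000195 / 0.000786 = 0.2481

0.2481


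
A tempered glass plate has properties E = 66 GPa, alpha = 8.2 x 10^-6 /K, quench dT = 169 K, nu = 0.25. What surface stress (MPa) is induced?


Tempering stress: sigma = E * alpha * dT / (1 - nu)
  E (MPa) = 66 * 1000 = 66000
  Numerator = 66000 * (8.2 x 10^-6) * 169 = 91.4628
  Denominator = 1 - 0.25 = 0.75
  sigma = 91.4628 / 0.75 = 122.0 MPa

122.0 MPa


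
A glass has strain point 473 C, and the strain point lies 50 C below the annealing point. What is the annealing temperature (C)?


T_anneal = T_strain + gap:
  T_anneal = 473 + 50 = 523 C

523 C


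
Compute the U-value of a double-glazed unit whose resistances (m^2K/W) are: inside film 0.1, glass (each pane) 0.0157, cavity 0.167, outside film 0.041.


Total thermal resistance (series):
  R_total = R_in + R_glass + R_air + R_glass + R_out
  R_total = 0.1 + 0.0157 + 0.167 + 0.0157 + 0.041 = 0.3394 m^2K/W
U-value = 1 / R_total = 1 / 0.3394 = 2.946 W/m^2K

2.946 W/m^2K


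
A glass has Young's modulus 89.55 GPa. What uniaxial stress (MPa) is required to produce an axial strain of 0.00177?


Rearrange E = sigma / epsilon:
  sigma = E * epsilon
  E (MPa) = 89.55 * 1000 = 89550
  sigma = 89550 * 0.00177 = 158.5 MPa

158.5 MPa


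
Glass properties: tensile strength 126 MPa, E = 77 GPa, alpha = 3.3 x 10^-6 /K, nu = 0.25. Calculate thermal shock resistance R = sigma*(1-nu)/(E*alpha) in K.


Thermal shock resistance: R = sigma * (1 - nu) / (E * alpha)
  Numerator = 126 * (1 - 0.25) = 94.5
  Denominator = 77 * 1000 * (3.3 x 10^-6) = 0.2541
  R = 94.5 / 0.2541 = 371.9 K

371.9 K


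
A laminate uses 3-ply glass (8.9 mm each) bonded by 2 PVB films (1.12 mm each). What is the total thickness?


Total thickness = glass contribution + PVB contribution
  Glass: 3 * 8.9 = 26.7 mm
  PVB: 2 * 1.12 = 2.24 mm
  Total = 26.7 + 2.24 = 28.94 mm

28.94 mm


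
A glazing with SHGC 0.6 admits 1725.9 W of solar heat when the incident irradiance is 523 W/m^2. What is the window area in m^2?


Rearrange Q = Area * SHGC * Irradiance:
  Area = Q / (SHGC * Irradiance)
  Area = 1725.9 / (0.6 * 523) = 5.5 m^2

5.5 m^2


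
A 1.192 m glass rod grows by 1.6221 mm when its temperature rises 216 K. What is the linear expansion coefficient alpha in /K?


Rearrange dL = alpha * L0 * dT for alpha:
  alpha = dL / (L0 * dT)
  alpha = (1.6221 / 1000) / (1.192 * 216) = 0.0000063 /K = 6.3 x 10^-6 /K

6.3 x 10^-6 /K


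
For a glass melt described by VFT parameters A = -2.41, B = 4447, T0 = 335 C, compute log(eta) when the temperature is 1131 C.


VFT equation: log(eta) = A + B / (T - T0)
  T - T0 = 1131 - 335 = 796
  B / (T - T0) = 4447 / 796 = 5.587
  log(eta) = -2.41 + 5.587 = 3.177

3.177


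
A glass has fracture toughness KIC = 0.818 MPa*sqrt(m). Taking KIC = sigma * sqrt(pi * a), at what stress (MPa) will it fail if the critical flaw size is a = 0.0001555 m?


Rearrange KIC = sigma * sqrt(pi * a):
  sigma = KIC / sqrt(pi * a)
  sqrt(pi * 0.0001555) = 0.022102
  sigma = 0.818 / 0.022102 = 37.01 MPa

37.01 MPa


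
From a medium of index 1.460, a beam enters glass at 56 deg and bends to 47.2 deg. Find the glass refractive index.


Apply Snell's law: n1 * sin(theta1) = n2 * sin(theta2)
  n2 = n1 * sin(theta1) / sin(theta2)
  sin(56) = 0.829038
  sin(47.2) = 0.73373
  n2 = 1.460 * 0.829038 / 0.73373 = 1.6496

1.6496


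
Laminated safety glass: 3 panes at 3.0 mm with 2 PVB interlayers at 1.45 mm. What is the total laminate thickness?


Total thickness = glass contribution + PVB contribution
  Glass: 3 * 3.0 = 9.0 mm
  PVB: 2 * 1.45 = 2.9 mm
  Total = 9.0 + 2.9 = 11.9 mm

11.9 mm
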